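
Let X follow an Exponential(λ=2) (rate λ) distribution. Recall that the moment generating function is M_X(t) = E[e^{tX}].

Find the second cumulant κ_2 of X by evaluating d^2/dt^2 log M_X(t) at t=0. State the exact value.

M_X(t) = 2/(2 - t)
K_X(t) = log M_X(t) = -log(2 - t) + log(2)
K^(2)(t) = 1/(t^2 - 4*t + 4)

κ_2 = K^(2)(0) = 1/4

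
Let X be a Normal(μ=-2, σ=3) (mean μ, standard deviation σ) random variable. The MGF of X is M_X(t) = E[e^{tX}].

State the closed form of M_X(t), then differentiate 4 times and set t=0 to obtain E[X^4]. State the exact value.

M_X(t) = e^(9*t^2/2 - 2*t)
M′(t) = 9*t*e^(-2*t)*e^(9*t^2/2) - 2*e^(-2*t)*e^(9*t^2/2)
M′′(t) = (81*t^2*e^(9*t^2/2) - 36*t*e^(9*t^2/2) + 13*e^(9*t^2/2))*e^(-2*t)
M′′′(t) = (729*t^3*e^(9*t^2/2) - 486*t^2*e^(9*t^2/2) + 351*t*e^(9*t^2/2) - 62*e^(9*t^2/2))*e^(-2*t)
M′′′′(t) = (6561*t^4*e^(9*t^2/2) - 5832*t^3*e^(9*t^2/2) + 6318*t^2*e^(9*t^2/2) - 2232*t*e^(9*t^2/2) + 475*e^(9*t^2/2))*e^(-2*t)

E[X^4] = M′′′′(0) = 475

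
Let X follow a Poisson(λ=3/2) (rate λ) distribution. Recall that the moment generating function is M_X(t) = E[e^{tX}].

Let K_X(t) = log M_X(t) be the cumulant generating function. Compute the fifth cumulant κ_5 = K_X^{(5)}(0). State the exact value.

M_X(t) = e^(3*e^(t)/2 - 3/2)
K_X(t) = log M_X(t) = 3*e^(t)/2 - 3/2
K^(5)(t) = 3*e^(t)/2

κ_5 = K^(5)(0) = 3/2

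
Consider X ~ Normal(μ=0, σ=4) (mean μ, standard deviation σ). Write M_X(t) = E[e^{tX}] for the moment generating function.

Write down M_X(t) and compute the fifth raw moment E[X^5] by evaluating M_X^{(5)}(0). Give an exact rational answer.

M_X(t) = e^(8*t^2)
dM/dt = 16*t*e^(8*t^2)
d^2M/dt^2 = 256*t^2*e^(8*t^2) + 16*e^(8*t^2)
d^3M/dt^3 = 4096*t^3*e^(8*t^2) + 768*t*e^(8*t^2)
d^4M/dt^4 = 65536*t^4*e^(8*t^2) + 24576*t^2*e^(8*t^2) + 768*e^(8*t^2)
d^5M/dt^5 = 1048576*t^5*e^(8*t^2) + 655360*t^3*e^(8*t^2) + 61440*t*e^(8*t^2)

E[X^5] = d^5M/dt^5 |_{t=0} = 0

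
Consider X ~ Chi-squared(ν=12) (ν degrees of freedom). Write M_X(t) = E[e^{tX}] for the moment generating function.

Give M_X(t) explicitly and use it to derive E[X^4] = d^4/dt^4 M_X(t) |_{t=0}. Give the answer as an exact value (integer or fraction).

M_X(t) = (1 - 2*t)^(-6)
dM/dt = -12/(128*t^7 - 448*t^6 + 672*t^5 - 560*t^4 + 280*t^3 - 84*t^2 + 14*t - 1)
d^2M/dt^2 = 168/(256*t^8 - 1024*t^7 + 1792*t^6 - 1792*t^5 + 1120*t^4 - 448*t^3 + 112*t^2 - 16*t + 1)
d^3M/dt^3 = -2688/(512*t^9 - 2304*t^8 + 4608*t^7 - 5376*t^6 + 4032*t^5 - 2016*t^4 + 672*t^3 - 144*t^2 + 18*t - 1)
d^4M/dt^4 = 48384/(1024*t^10 - 5120*t^9 + 11520*t^8 - 15360*t^7 + 13440*t^6 - 8064*t^5 + 3360*t^4 - 960*t^3 + 180*t^2 - 20*t + 1)

E[X^4] = d^4M/dt^4 |_{t=0} = 48384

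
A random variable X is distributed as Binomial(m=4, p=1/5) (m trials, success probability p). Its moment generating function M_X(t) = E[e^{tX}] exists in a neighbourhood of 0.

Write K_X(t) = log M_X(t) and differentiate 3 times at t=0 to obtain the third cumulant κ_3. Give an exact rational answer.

κ_3 = K^(3)(0) = 48/125

M_X(t) = (e^(t)/5 + 4/5)^4
K_X(t) = log M_X(t) = 4*log(e^(t)/5 + 4/5)
K^(3)(t) = (-16*e^(2*t) + 64*e^(t))/(e^(3*t) + 12*e^(2*t) + 48*e^(t) + 64)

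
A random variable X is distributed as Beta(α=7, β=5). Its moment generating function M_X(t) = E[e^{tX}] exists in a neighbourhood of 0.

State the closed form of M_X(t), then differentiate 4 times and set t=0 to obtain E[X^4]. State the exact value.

E[X^4] = d^4M/dt^4 |_{t=0} = 2/13

M_X(t) = ₁F₁(7; 12; t)
dM/dt = 7*₁F₁(8; 13; t)/12
d^2M/dt^2 = 14*₁F₁(9; 14; t)/39
d^3M/dt^3 = 3*₁F₁(10; 15; t)/13
d^4M/dt^4 = 2*₁F₁(11; 16; t)/13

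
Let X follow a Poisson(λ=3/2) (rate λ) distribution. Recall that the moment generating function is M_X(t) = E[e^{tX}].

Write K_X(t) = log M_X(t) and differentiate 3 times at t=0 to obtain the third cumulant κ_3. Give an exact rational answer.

κ_3 = K′′′(0) = 3/2

M_X(t) = e^(3*e^(t)/2 - 3/2)
K_X(t) = log M_X(t) = 3*e^(t)/2 - 3/2
K′(t) = 3*e^(t)/2
K′′(t) = 3*e^(t)/2
K′′′(t) = 3*e^(t)/2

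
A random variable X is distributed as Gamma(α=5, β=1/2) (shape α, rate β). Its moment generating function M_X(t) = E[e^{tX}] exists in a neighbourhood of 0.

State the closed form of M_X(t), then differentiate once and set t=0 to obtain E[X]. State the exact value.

E[X] = dM/dt |_{t=0} = 10

M_X(t) = 1/(32*(1/2 - t)^5)
dM/dt = 10/(64*t^6 - 192*t^5 + 240*t^4 - 160*t^3 + 60*t^2 - 12*t + 1)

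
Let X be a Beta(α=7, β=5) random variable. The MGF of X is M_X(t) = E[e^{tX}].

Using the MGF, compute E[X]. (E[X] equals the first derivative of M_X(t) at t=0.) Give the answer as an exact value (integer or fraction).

M_X(t) = ₁F₁(7; 12; t)
D[M](t) = 7*₁F₁(8; 13; t)/12

E[X] = D[M](0) = 7/12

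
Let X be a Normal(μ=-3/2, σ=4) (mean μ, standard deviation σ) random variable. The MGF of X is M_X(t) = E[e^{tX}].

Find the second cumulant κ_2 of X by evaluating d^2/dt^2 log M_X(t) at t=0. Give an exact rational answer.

κ_2 = K′′(0) = 16

M_X(t) = e^(8*t^2 - 3*t/2)
K_X(t) = log M_X(t) = 8*t^2 - 3*t/2
K′(t) = 16*t - 3/2
K′′(t) = 16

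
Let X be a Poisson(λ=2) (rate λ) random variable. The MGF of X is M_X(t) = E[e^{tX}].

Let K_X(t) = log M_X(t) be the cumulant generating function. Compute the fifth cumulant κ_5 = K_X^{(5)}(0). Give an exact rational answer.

M_X(t) = e^(2*e^(t) - 2)
K_X(t) = log M_X(t) = 2*e^(t) - 2
D^5[K](t) = 2*e^(t)

κ_5 = D^5[K](0) = 2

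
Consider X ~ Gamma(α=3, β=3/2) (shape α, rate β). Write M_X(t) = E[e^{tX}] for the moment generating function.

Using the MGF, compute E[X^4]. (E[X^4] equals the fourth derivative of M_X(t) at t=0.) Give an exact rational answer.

E[X^4] = M′′′′(0) = 640/9

M_X(t) = 27/(8*(3/2 - t)^3)
M′(t) = 162/(16*t^4 - 96*t^3 + 216*t^2 - 216*t + 81)
M′′(t) = -1296/(32*t^5 - 240*t^4 + 720*t^3 - 1080*t^2 + 810*t - 243)
M′′′(t) = 12960/(64*t^6 - 576*t^5 + 2160*t^4 - 4320*t^3 + 4860*t^2 - 2916*t + 729)
M′′′′(t) = -155520/(128*t^7 - 1344*t^6 + 6048*t^5 - 15120*t^4 + 22680*t^3 - 20412*t^2 + 10206*t - 2187)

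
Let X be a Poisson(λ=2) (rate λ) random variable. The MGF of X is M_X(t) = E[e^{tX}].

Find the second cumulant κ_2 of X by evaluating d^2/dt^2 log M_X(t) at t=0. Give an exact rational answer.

M_X(t) = e^(2*e^(t) - 2)
K_X(t) = log M_X(t) = 2*e^(t) - 2
K^(2)(t) = 2*e^(t)

κ_2 = K^(2)(0) = 2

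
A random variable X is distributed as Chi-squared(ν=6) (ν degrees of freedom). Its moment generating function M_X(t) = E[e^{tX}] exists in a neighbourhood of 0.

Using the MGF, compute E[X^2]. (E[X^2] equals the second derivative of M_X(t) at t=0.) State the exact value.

M_X(t) = (1 - 2*t)^(-3)
dM/dt = 6/(16*t^4 - 32*t^3 + 24*t^2 - 8*t + 1)
d^2M/dt^2 = -48/(32*t^5 - 80*t^4 + 80*t^3 - 40*t^2 + 10*t - 1)

E[X^2] = d^2M/dt^2 |_{t=0} = 48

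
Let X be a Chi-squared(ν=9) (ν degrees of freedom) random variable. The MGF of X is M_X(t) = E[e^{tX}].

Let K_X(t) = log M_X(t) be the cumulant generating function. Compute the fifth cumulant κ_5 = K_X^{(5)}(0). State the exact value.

κ_5 = d^5K/dt^5 |_{t=0} = 3456

M_X(t) = (1 - 2*t)^(-9/2)
K_X(t) = log M_X(t) = -9*log(1 - 2*t)/2
dK/dt = -9/(2*t - 1)
d^2K/dt^2 = 18/(4*t^2 - 4*t + 1)
d^3K/dt^3 = -72/(8*t^3 - 12*t^2 + 6*t - 1)
d^4K/dt^4 = 432/(16*t^4 - 32*t^3 + 24*t^2 - 8*t + 1)
d^5K/dt^5 = -3456/(32*t^5 - 80*t^4 + 80*t^3 - 40*t^2 + 10*t - 1)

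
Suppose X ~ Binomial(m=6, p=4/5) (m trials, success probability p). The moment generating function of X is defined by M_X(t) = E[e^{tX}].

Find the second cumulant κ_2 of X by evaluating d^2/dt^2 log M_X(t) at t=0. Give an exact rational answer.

M_X(t) = (4*e^(t)/5 + 1/5)^6
K_X(t) = log M_X(t) = 6*log(4*e^(t)/5 + 1/5)
K^(2)(t) = 24*e^(t)/(16*e^(2*t) + 8*e^(t) + 1)

κ_2 = K^(2)(0) = 24/25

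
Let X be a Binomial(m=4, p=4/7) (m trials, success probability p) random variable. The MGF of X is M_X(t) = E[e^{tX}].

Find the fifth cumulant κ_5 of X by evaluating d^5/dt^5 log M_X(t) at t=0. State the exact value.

M_X(t) = (4*e^(t)/7 + 3/7)^4
K_X(t) = log M_X(t) = 4*log(4*e^(t)/7 + 3/7)
K^(5)(t) = (-3072*e^(4*t) + 25344*e^(3*t) - 19008*e^(2*t) + 1296*e^(t))/(1024*e^(5*t) + 3840*e^(4*t) + 5760*e^(3*t) + 4320*e^(2*t) + 1620*e^(t) + 243)

κ_5 = K^(5)(0) = 4560/16807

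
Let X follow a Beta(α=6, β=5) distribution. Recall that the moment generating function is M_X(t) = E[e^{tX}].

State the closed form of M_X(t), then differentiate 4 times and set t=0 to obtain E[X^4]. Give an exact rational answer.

M_X(t) = ₁F₁(6; 11; t)
D^4[M](t) = 18*₁F₁(10; 15; t)/143

E[X^4] = D^4[M](0) = 18/143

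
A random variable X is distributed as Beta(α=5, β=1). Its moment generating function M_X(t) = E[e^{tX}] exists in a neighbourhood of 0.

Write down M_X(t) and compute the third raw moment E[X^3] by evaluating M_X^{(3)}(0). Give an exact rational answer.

E[X^3] = D^3[M](0) = 5/8

M_X(t) = ₁F₁(5; 6; t)
D^3[M](t) = 5*₁F₁(8; 9; t)/8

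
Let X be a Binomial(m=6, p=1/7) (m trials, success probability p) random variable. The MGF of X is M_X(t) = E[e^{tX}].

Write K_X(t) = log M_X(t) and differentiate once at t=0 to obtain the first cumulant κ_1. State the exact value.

M_X(t) = (e^(t)/7 + 6/7)^6
K_X(t) = log M_X(t) = 6*log(e^(t)/7 + 6/7)
K^(1)(t) = 6*e^(t)/(e^(t) + 6)

κ_1 = K^(1)(0) = 6/7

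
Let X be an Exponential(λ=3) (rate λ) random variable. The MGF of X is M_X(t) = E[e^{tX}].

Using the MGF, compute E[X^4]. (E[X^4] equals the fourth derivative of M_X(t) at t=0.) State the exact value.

E[X^4] = M′′′′(0) = 8/27

M_X(t) = 3/(3 - t)
M′(t) = 3/(t^2 - 6*t + 9)
M′′(t) = -6/(t^3 - 9*t^2 + 27*t - 27)
M′′′(t) = 18/(t^4 - 12*t^3 + 54*t^2 - 108*t + 81)
M′′′′(t) = -72/(t^5 - 15*t^4 + 90*t^3 - 270*t^2 + 405*t - 243)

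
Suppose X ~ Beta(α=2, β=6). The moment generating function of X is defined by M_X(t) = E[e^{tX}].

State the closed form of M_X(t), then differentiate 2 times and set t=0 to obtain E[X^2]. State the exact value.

M_X(t) = ₁F₁(2; 8; t)
M′(t) = ₁F₁(3; 9; t)/4
M′′(t) = ₁F₁(4; 10; t)/12

E[X^2] = M′′(0) = 1/12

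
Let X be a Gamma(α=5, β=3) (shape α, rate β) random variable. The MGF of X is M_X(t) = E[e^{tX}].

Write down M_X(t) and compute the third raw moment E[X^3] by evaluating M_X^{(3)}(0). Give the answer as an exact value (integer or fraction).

E[X^3] = M^(3)(0) = 70/9

M_X(t) = 243/(3 - t)^5
M^(3)(t) = 51030/(t^8 - 24*t^7 + 252*t^6 - 1512*t^5 + 5670*t^4 - 13608*t^3 + 20412*t^2 - 17496*t + 6561)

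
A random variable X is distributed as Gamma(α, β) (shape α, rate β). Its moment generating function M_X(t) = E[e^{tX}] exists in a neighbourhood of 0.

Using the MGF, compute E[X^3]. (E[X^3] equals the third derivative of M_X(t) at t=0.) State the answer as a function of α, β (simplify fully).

M_X(t) = (β/(β - t))^α
D^3[M](t) = (-α^3*β^α*(1/(β - t))^α - 3*α^2*β^α*(1/(β - t))^α - 2*α*β^α*(1/(β - t))^α)/(-β^3 + 3*β^2*t - 3*β*t^2 + t^3)

E[X^3] = D^3[M](0) = α*(α^2 + 3*α + 2)/β^3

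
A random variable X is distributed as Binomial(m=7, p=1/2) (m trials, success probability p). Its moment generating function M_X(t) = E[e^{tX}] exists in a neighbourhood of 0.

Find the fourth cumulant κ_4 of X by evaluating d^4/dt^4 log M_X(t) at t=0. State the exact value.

M_X(t) = (e^(t)/2 + 1/2)^7
K_X(t) = log M_X(t) = 7*log(e^(t)/2 + 1/2)
D^4[K](t) = (7*e^(3*t) - 28*e^(2*t) + 7*e^(t))/(e^(4*t) + 4*e^(3*t) + 6*e^(2*t) + 4*e^(t) + 1)

κ_4 = D^4[K](0) = -7/8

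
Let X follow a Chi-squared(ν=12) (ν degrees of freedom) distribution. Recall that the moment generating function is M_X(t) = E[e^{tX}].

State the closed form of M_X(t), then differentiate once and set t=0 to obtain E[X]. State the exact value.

E[X] = M^(1)(0) = 12

M_X(t) = (1 - 2*t)^(-6)
M^(1)(t) = -12/(128*t^7 - 448*t^6 + 672*t^5 - 560*t^4 + 280*t^3 - 84*t^2 + 14*t - 1)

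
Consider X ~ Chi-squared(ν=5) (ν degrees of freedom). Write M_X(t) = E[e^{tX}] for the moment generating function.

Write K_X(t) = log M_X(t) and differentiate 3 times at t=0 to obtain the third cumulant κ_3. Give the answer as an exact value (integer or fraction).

κ_3 = K^(3)(0) = 40

M_X(t) = (1 - 2*t)^(-5/2)
K_X(t) = log M_X(t) = -5*log(1 - 2*t)/2
K^(3)(t) = -40/(8*t^3 - 12*t^2 + 6*t - 1)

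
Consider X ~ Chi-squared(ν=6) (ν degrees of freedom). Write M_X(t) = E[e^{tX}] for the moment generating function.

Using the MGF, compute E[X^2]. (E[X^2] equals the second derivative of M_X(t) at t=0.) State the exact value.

M_X(t) = (1 - 2*t)^(-3)
D^2[M](t) = -48/(32*t^5 - 80*t^4 + 80*t^3 - 40*t^2 + 10*t - 1)

E[X^2] = D^2[M](0) = 48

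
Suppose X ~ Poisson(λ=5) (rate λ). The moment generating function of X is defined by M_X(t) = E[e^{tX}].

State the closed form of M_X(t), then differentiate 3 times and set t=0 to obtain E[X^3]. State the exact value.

E[X^3] = D^3[M](0) = 205

M_X(t) = e^(5*e^(t) - 5)
D^3[M](t) = (125*e^(3*t)*e^(5*e^(t)) + 75*e^(2*t)*e^(5*e^(t)) + 5*e^(t)*e^(5*e^(t)))*e^(-5)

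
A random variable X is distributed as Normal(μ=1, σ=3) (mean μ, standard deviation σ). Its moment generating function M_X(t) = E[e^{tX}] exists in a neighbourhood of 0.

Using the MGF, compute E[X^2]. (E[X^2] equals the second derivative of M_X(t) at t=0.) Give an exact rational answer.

M_X(t) = e^(9*t^2/2 + t)
M′(t) = 9*t*e^(t)*e^(9*t^2/2) + e^(t)*e^(9*t^2/2)
M′′(t) = 81*t^2*e^(t)*e^(9*t^2/2) + 18*t*e^(t)*e^(9*t^2/2) + 10*e^(t)*e^(9*t^2/2)

E[X^2] = M′′(0) = 10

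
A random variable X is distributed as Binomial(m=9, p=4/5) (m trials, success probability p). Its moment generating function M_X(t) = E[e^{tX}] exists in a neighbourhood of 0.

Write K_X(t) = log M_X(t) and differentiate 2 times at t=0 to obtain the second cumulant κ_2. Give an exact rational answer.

M_X(t) = (4*e^(t)/5 + 1/5)^9
K_X(t) = log M_X(t) = 9*log(4*e^(t)/5 + 1/5)
D^2[K](t) = 36*e^(t)/(16*e^(2*t) + 8*e^(t) + 1)

κ_2 = D^2[K](0) = 36/25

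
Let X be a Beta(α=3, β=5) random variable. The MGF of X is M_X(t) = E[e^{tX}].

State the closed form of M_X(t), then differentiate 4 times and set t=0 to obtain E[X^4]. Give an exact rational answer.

E[X^4] = M′′′′(0) = 1/22

M_X(t) = ₁F₁(3; 8; t)
M′(t) = 3*₁F₁(4; 9; t)/8
M′′(t) = ₁F₁(5; 10; t)/6
M′′′(t) = ₁F₁(6; 11; t)/12
M′′′′(t) = ₁F₁(7; 12; t)/22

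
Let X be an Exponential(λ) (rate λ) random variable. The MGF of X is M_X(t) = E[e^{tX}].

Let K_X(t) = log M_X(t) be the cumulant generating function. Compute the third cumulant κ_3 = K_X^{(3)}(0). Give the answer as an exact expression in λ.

κ_3 = K′′′(0) = 2/λ^3

M_X(t) = λ/(λ - t)
K_X(t) = log M_X(t) = log(λ) - log(λ - t)
K′(t) = -1/(-λ + t)
K′′(t) = 1/(λ^2 - 2*λ*t + t^2)
K′′′(t) = -2/(-λ^3 + 3*λ^2*t - 3*λ*t^2 + t^3)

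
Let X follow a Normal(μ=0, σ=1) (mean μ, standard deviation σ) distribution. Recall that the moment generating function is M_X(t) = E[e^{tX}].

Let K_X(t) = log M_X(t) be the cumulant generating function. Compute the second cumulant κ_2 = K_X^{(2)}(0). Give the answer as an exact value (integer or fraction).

M_X(t) = e^(t^2/2)
K_X(t) = log M_X(t) = t^2/2
K′(t) = t
K′′(t) = 1

κ_2 = K′′(0) = 1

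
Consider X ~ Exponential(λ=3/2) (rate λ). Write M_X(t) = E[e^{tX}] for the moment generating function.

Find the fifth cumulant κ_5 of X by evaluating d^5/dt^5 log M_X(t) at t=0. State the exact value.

M_X(t) = 3/(2*(3/2 - t))
K_X(t) = log M_X(t) = -log(3/2 - t) - log(2) + log(3)
D^5[K](t) = -768/(32*t^5 - 240*t^4 + 720*t^3 - 1080*t^2 + 810*t - 243)

κ_5 = D^5[K](0) = 256/81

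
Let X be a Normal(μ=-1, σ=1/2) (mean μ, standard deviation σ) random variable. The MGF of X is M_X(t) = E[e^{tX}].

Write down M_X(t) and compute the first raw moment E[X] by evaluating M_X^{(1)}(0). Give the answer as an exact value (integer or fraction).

E[X] = M′(0) = -1

M_X(t) = e^(t^2/8 - t)
M′(t) = t*e^(-t)*e^(t^2/8)/4 - e^(-t)*e^(t^2/8)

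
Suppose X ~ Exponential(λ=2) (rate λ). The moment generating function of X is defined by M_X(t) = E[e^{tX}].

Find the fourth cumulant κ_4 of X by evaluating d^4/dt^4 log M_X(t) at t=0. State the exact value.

M_X(t) = 2/(2 - t)
K_X(t) = log M_X(t) = -log(2 - t) + log(2)
K′(t) = -1/(t - 2)
K′′(t) = 1/(t^2 - 4*t + 4)
K′′′(t) = -2/(t^3 - 6*t^2 + 12*t - 8)
K′′′′(t) = 6/(t^4 - 8*t^3 + 24*t^2 - 32*t + 16)

κ_4 = K′′′′(0) = 3/8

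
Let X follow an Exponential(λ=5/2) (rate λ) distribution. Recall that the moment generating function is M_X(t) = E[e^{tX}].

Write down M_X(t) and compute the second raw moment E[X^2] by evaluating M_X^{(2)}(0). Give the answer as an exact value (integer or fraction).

E[X^2] = M^(2)(0) = 8/25

M_X(t) = 5/(2*(5/2 - t))
M^(2)(t) = -40/(8*t^3 - 60*t^2 + 150*t - 125)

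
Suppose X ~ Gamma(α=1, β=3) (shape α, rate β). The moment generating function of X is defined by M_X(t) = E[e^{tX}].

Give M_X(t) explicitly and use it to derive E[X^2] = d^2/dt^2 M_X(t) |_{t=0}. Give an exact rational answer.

M_X(t) = 3/(3 - t)
M^(2)(t) = -6/(t^3 - 9*t^2 + 27*t - 27)

E[X^2] = M^(2)(0) = 2/9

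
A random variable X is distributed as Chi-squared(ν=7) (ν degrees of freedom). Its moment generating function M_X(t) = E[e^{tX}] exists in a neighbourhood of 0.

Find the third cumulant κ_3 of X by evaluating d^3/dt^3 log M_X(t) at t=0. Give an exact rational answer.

κ_3 = d^3K/dt^3 |_{t=0} = 56

M_X(t) = (1 - 2*t)^(-7/2)
K_X(t) = log M_X(t) = -7*log(1 - 2*t)/2
dK/dt = -7/(2*t - 1)
d^2K/dt^2 = 14/(4*t^2 - 4*t + 1)
d^3K/dt^3 = -56/(8*t^3 - 12*t^2 + 6*t - 1)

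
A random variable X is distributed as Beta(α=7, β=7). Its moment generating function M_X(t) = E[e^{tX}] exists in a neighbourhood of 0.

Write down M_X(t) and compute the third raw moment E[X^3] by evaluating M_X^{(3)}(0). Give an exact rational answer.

M_X(t) = ₁F₁(7; 14; t)
M^(3)(t) = 3*₁F₁(10; 17; t)/20

E[X^3] = M^(3)(0) = 3/20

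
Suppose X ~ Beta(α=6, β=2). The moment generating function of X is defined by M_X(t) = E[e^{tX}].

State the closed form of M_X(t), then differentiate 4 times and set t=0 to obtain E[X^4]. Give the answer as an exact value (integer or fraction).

E[X^4] = d^4M/dt^4 |_{t=0} = 21/55

M_X(t) = ₁F₁(6; 8; t)
dM/dt = 3*₁F₁(7; 9; t)/4
d^2M/dt^2 = 7*₁F₁(8; 10; t)/12
d^3M/dt^3 = 7*₁F₁(9; 11; t)/15
d^4M/dt^4 = 21*₁F₁(10; 12; t)/55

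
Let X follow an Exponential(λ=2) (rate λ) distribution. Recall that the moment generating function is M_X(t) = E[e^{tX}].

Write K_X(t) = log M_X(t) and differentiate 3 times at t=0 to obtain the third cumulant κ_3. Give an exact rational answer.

M_X(t) = 2/(2 - t)
K_X(t) = log M_X(t) = -log(2 - t) + log(2)
D^3[K](t) = -2/(t^3 - 6*t^2 + 12*t - 8)

κ_3 = D^3[K](0) = 1/4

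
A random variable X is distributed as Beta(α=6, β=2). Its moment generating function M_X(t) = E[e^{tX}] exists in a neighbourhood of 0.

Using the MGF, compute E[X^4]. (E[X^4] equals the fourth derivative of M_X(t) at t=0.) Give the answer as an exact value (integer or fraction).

M_X(t) = ₁F₁(6; 8; t)
M^(4)(t) = 21*₁F₁(10; 12; t)/55

E[X^4] = M^(4)(0) = 21/55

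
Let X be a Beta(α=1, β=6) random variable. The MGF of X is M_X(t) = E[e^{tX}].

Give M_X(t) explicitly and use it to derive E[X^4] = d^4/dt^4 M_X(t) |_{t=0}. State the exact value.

E[X^4] = d^4M/dt^4 |_{t=0} = 1/210

M_X(t) = ₁F₁(1; 7; t)
dM/dt = ₁F₁(2; 8; t)/7
d^2M/dt^2 = ₁F₁(3; 9; t)/28
d^3M/dt^3 = ₁F₁(4; 10; t)/84
d^4M/dt^4 = ₁F₁(5; 11; t)/210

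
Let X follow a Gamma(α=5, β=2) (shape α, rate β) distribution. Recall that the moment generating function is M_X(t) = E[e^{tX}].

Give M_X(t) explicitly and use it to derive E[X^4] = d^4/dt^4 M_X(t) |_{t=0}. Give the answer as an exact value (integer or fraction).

E[X^4] = M^(4)(0) = 105

M_X(t) = 32/(2 - t)^5
M^(4)(t) = -53760/(t^9 - 18*t^8 + 144*t^7 - 672*t^6 + 2016*t^5 - 4032*t^4 + 5376*t^3 - 4608*t^2 + 2304*t - 512)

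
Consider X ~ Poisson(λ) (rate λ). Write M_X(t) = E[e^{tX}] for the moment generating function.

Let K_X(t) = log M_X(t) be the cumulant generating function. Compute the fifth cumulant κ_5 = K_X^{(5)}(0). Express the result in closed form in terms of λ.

M_X(t) = e^(λ*(e^(t) - 1))
K_X(t) = log M_X(t) = λ*(e^(t) - 1)
K′(t) = λ*e^(t)
K′′(t) = λ*e^(t)
K′′′(t) = λ*e^(t)
K′′′′(t) = λ*e^(t)
K′′′′′(t) = λ*e^(t)

κ_5 = K′′′′′(0) = λ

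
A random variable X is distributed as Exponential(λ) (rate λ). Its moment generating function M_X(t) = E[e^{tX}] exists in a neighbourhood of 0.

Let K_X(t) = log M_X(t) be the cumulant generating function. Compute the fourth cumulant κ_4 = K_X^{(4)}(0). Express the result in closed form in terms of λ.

M_X(t) = λ/(λ - t)
K_X(t) = log M_X(t) = log(λ) - log(λ - t)
K^(4)(t) = 6/(λ^4 - 4*λ^3*t + 6*λ^2*t^2 - 4*λ*t^3 + t^4)

κ_4 = K^(4)(0) = 6/λ^4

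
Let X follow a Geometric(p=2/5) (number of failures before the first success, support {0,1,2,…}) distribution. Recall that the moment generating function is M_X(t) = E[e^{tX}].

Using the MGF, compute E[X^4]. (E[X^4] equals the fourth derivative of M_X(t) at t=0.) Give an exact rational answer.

E[X^4] = D^4[M](0) = 276

M_X(t) = 2/(5*(1 - 3*e^(t)/5))
D^4[M](t) = (-162*e^(4*t) - 2970*e^(3*t) - 4950*e^(2*t) - 750*e^(t))/(243*e^(5*t) - 2025*e^(4*t) + 6750*e^(3*t) - 11250*e^(2*t) + 9375*e^(t) - 3125)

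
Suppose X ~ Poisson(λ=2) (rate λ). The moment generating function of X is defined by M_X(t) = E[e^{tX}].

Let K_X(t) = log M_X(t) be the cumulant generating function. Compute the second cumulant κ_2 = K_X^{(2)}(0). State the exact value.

M_X(t) = e^(2*e^(t) - 2)
K_X(t) = log M_X(t) = 2*e^(t) - 2
dK/dt = 2*e^(t)
d^2K/dt^2 = 2*e^(t)

κ_2 = d^2K/dt^2 |_{t=0} = 2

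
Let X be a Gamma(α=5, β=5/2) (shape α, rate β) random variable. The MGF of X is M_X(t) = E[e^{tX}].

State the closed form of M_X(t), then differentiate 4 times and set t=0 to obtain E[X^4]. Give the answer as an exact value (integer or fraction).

M_X(t) = 3125/(32*(5/2 - t)^5)
M^(4)(t) = -84000000/(512*t^9 - 11520*t^8 + 115200*t^7 - 672000*t^6 + 2520000*t^5 - 6300000*t^4 + 10500000*t^3 - 11250000*t^2 + 7031250*t - 1953125)

E[X^4] = M^(4)(0) = 5376/125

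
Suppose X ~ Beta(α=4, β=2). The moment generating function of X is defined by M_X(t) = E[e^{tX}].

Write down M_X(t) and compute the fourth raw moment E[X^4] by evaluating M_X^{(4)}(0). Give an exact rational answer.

M_X(t) = ₁F₁(4; 6; t)
M^(4)(t) = 5*₁F₁(8; 10; t)/18

E[X^4] = M^(4)(0) = 5/18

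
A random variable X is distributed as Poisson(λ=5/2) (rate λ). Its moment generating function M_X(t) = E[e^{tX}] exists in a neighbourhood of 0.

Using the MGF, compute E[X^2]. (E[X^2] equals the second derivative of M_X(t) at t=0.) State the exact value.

E[X^2] = d^2M/dt^2 |_{t=0} = 35/4

M_X(t) = e^(5*e^(t)/2 - 5/2)
dM/dt = 5*e^(-5/2)*e^(t)*e^(5*e^(t)/2)/2
d^2M/dt^2 = (25*e^(2*t)*e^(5*e^(t)/2) + 10*e^(t)*e^(5*e^(t)/2))*e^(-5/2)/4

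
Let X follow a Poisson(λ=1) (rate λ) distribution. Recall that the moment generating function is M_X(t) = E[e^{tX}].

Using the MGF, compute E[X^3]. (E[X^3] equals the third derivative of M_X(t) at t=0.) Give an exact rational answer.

E[X^3] = d^3M/dt^3 |_{t=0} = 5

M_X(t) = e^(e^(t) - 1)
dM/dt = e^(-1)*e^(t)*e^(e^(t))
d^2M/dt^2 = (e^(2*t)*e^(e^(t)) + e^(t)*e^(e^(t)))*e^(-1)
d^3M/dt^3 = (e^(3*t)*e^(e^(t)) + 3*e^(2*t)*e^(e^(t)) + e^(t)*e^(e^(t)))*e^(-1)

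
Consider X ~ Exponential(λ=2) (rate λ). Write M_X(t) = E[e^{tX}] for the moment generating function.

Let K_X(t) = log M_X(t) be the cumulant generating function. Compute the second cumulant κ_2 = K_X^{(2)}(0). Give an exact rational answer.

κ_2 = K^(2)(0) = 1/4

M_X(t) = 2/(2 - t)
K_X(t) = log M_X(t) = -log(2 - t) + log(2)
K^(2)(t) = 1/(t^2 - 4*t + 4)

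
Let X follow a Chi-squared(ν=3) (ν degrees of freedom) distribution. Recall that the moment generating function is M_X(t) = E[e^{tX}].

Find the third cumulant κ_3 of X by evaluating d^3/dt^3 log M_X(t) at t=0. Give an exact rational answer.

M_X(t) = (1 - 2*t)^(-3/2)
K_X(t) = log M_X(t) = -3*log(1 - 2*t)/2
D^3[K](t) = -24/(8*t^3 - 12*t^2 + 6*t - 1)

κ_3 = D^3[K](0) = 24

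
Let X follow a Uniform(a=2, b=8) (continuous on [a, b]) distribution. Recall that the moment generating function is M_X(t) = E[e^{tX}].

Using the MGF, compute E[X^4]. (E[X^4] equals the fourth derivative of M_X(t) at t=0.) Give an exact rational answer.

M_X(t) = (e^(8*t) - e^(2*t))/(6*t)

E[X^4] = D^4[M](0) = 5456/5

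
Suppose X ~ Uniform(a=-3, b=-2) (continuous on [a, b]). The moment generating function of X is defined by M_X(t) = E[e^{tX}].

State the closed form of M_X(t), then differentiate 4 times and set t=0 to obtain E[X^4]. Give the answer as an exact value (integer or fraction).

M_X(t) = (e^(-2*t) - e^(-3*t))/t
dM/dt = (-2*t*e^(t) + 3*t - e^(t) + 1)*e^(-3*t)/t^2
d^2M/dt^2 = (4*t^2*e^(t) - 9*t^2 + 4*t*e^(t) - 6*t + 2*e^(t) - 2)*e^(-3*t)/t^3
d^3M/dt^3 = (-8*t^3*e^(t) + 27*t^3 - 12*t^2*e^(t) + 27*t^2 - 12*t*e^(t) + 18*t - 6*e^(t) + 6)*e^(-3*t)/t^4
d^4M/dt^4 = (16*t^4*e^(t) - 81*t^4 + 32*t^3*e^(t) - 108*t^3 + 48*t^2*e^(t) - 108*t^2 + 48*t*e^(t) - 72*t + 24*e^(t) - 24)*e^(-3*t)/t^5

E[X^4] = d^4M/dt^4 |_{t=0} = 211/5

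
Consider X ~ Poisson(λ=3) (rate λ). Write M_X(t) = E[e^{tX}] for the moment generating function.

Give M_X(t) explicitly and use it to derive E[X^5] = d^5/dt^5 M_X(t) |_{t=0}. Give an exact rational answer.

E[X^5] = D^5[M](0) = 1866

M_X(t) = e^(3*e^(t) - 3)
D^5[M](t) = (243*e^(5*t)*e^(3*e^(t)) + 810*e^(4*t)*e^(3*e^(t)) + 675*e^(3*t)*e^(3*e^(t)) + 135*e^(2*t)*e^(3*e^(t)) + 3*e^(t)*e^(3*e^(t)))*e^(-3)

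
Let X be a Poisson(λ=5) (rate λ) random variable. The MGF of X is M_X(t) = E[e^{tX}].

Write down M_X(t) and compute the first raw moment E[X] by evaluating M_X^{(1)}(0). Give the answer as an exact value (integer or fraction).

M_X(t) = e^(5*e^(t) - 5)
M^(1)(t) = 5*e^(-5)*e^(t)*e^(5*e^(t))

E[X] = M^(1)(0) = 5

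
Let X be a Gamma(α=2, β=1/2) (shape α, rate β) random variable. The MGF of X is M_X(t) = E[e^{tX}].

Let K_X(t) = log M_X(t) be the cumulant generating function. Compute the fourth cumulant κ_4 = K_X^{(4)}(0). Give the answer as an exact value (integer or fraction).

κ_4 = K′′′′(0) = 192

M_X(t) = 1/(4*(1/2 - t)^2)
K_X(t) = log M_X(t) = -2*log(1/2 - t) - 2*log(2)
K′(t) = -4/(2*t - 1)
K′′(t) = 8/(4*t^2 - 4*t + 1)
K′′′(t) = -32/(8*t^3 - 12*t^2 + 6*t - 1)
K′′′′(t) = 192/(16*t^4 - 32*t^3 + 24*t^2 - 8*t + 1)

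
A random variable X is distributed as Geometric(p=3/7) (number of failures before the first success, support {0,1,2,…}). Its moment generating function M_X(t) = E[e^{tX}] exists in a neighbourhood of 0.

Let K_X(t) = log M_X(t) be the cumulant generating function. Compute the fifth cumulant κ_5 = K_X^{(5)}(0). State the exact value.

M_X(t) = 3/(7*(1 - 4*e^(t)/7))
K_X(t) = log M_X(t) = -log(1 - 4*e^(t)/7) - log(7) + log(3)
dK/dt = -4*e^(t)/(4*e^(t) - 7)
d^2K/dt^2 = 28*e^(t)/(16*e^(2*t) - 56*e^(t) + 49)
d^3K/dt^3 = (-112*e^(2*t) - 196*e^(t))/(64*e^(3*t) - 336*e^(2*t) + 588*e^(t) - 343)
d^4K/dt^4 = (448*e^(3*t) + 3136*e^(2*t) + 1372*e^(t))/(256*e^(4*t) - 1792*e^(3*t) + 4704*e^(2*t) - 5488*e^(t) + 2401)
d^5K/dt^5 = (-1792*e^(4*t) - 34496*e^(3*t) - 60368*e^(2*t) - 9604*e^(t))/(1024*e^(5*t) - 8960*e^(4*t) + 31360*e^(3*t) - 54880*e^(2*t) + 48020*e^(t) - 16807)

κ_5 = d^5K/dt^5 |_{t=0} = 35420/81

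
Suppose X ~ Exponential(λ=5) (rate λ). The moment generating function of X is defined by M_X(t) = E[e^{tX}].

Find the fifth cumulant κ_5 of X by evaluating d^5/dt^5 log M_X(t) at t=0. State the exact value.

κ_5 = K^(5)(0) = 24/3125

M_X(t) = 5/(5 - t)
K_X(t) = log M_X(t) = -log(5 - t) + log(5)
K^(5)(t) = -24/(t^5 - 25*t^4 + 250*t^3 - 1250*t^2 + 3125*t - 3125)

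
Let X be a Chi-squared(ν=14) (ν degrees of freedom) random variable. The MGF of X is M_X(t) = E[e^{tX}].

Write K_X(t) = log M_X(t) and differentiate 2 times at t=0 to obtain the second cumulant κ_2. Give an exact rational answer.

M_X(t) = (1 - 2*t)^(-7)
K_X(t) = log M_X(t) = -7*log(1 - 2*t)
K′(t) = -14/(2*t - 1)
K′′(t) = 28/(4*t^2 - 4*t + 1)

κ_2 = K′′(0) = 28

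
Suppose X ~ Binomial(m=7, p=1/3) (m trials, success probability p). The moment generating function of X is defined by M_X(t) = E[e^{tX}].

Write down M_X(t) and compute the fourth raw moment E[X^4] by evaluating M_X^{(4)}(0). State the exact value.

M_X(t) = (e^(t)/3 + 2/3)^7
dM/dt = 7*e^(7*t)/2187 + 28*e^(6*t)/729 + 140*e^(5*t)/729 + 1120*e^(4*t)/2187 + 560*e^(3*t)/729 + 448*e^(2*t)/729 + 448*e^(t)/2187
d^2M/dt^2 = 49*e^(7*t)/2187 + 56*e^(6*t)/243 + 700*e^(5*t)/729 + 4480*e^(4*t)/2187 + 560*e^(3*t)/243 + 896*e^(2*t)/729 + 448*e^(t)/2187
d^3M/dt^3 = 343*e^(7*t)/2187 + 112*e^(6*t)/81 + 3500*e^(5*t)/729 + 17920*e^(4*t)/2187 + 560*e^(3*t)/81 + 1792*e^(2*t)/729 + 448*e^(t)/2187
d^4M/dt^4 = 2401*e^(7*t)/2187 + 224*e^(6*t)/27 + 17500*e^(5*t)/729 + 71680*e^(4*t)/2187 + 560*e^(3*t)/27 + 3584*e^(2*t)/729 + 448*e^(t)/2187

E[X^4] = d^4M/dt^4 |_{t=0} = 2485/27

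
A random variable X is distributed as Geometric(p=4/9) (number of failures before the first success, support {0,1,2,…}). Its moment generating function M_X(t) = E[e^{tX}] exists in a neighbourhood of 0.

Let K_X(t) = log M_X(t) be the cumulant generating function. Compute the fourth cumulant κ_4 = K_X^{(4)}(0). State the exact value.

κ_4 = K′′′′(0) = 6435/128

M_X(t) = 4/(9*(1 - 5*e^(t)/9))
K_X(t) = log M_X(t) = -log(1 - 5*e^(t)/9) - 2*log(3) + 2*log(2)
K′(t) = -5*e^(t)/(5*e^(t) - 9)
K′′(t) = 45*e^(t)/(25*e^(2*t) - 90*e^(t) + 81)
K′′′(t) = (-225*e^(2*t) - 405*e^(t))/(125*e^(3*t) - 675*e^(2*t) + 1215*e^(t) - 729)
K′′′′(t) = (1125*e^(3*t) + 8100*e^(2*t) + 3645*e^(t))/(625*e^(4*t) - 4500*e^(3*t) + 12150*e^(2*t) - 14580*e^(t) + 6561)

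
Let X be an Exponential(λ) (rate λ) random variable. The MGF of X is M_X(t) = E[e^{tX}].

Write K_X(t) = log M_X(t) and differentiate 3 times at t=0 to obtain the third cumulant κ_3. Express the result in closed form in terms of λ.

M_X(t) = λ/(λ - t)
K_X(t) = log M_X(t) = log(λ) - log(λ - t)
D^3[K](t) = -2/(-λ^3 + 3*λ^2*t - 3*λ*t^2 + t^3)

κ_3 = D^3[K](0) = 2/λ^3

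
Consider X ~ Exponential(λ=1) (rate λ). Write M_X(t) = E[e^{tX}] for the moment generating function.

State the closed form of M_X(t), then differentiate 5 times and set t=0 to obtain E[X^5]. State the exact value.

E[X^5] = d^5M/dt^5 |_{t=0} = 120

M_X(t) = 1/(1 - t)
dM/dt = 1/(t^2 - 2*t + 1)
d^2M/dt^2 = -2/(t^3 - 3*t^2 + 3*t - 1)
d^3M/dt^3 = 6/(t^4 - 4*t^3 + 6*t^2 - 4*t + 1)
d^4M/dt^4 = -24/(t^5 - 5*t^4 + 10*t^3 - 10*t^2 + 5*t - 1)
d^5M/dt^5 = 120/(t^6 - 6*t^5 + 15*t^4 - 20*t^3 + 15*t^2 - 6*t + 1)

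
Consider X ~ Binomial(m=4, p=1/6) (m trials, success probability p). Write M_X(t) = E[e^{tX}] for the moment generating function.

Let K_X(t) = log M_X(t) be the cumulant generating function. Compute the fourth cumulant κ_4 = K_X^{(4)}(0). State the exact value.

κ_4 = K^(4)(0) = 5/54

M_X(t) = (e^(t)/6 + 5/6)^4
K_X(t) = log M_X(t) = 4*log(e^(t)/6 + 5/6)
K^(4)(t) = (20*e^(3*t) - 400*e^(2*t) + 500*e^(t))/(e^(4*t) + 20*e^(3*t) + 150*e^(2*t) + 500*e^(t) + 625)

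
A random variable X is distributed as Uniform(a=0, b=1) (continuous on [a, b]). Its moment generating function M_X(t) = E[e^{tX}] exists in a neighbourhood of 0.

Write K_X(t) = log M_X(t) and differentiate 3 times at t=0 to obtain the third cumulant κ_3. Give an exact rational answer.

κ_3 = d^3K/dt^3 |_{t=0} = 0

M_X(t) = (e^(t) - 1)/t
K_X(t) = log M_X(t) = -log(t) + log(e^(t) - 1)
dK/dt = (t*e^(t) - e^(t) + 1)/(t*e^(t) - t)
d^2K/dt^2 = (-t^2*e^(t) + e^(2*t) - 2*e^(t) + 1)/(t^2*e^(2*t) - 2*t^2*e^(t) + t^2)
d^3K/dt^3 = (t^3*e^(2*t) + t^3*e^(t) - 2*e^(3*t) + 6*e^(2*t) - 6*e^(t) + 2)/(t^3*e^(3*t) - 3*t^3*e^(2*t) + 3*t^3*e^(t) - t^3)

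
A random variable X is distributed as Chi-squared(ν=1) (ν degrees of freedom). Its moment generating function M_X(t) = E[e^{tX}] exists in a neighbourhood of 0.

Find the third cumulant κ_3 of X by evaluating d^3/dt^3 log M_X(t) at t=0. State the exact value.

κ_3 = K′′′(0) = 8

M_X(t) = 1/√(1 - 2*t)
K_X(t) = log M_X(t) = -log(1 - 2*t)/2
K′(t) = -1/(2*t - 1)
K′′(t) = 2/(4*t^2 - 4*t + 1)
K′′′(t) = -8/(8*t^3 - 12*t^2 + 6*t - 1)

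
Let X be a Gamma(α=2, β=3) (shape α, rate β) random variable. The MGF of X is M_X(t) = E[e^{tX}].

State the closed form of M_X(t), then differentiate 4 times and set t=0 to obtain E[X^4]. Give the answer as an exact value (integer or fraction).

M_X(t) = 9/(3 - t)^2
M′(t) = -18/(t^3 - 9*t^2 + 27*t - 27)
M′′(t) = 54/(t^4 - 12*t^3 + 54*t^2 - 108*t + 81)
M′′′(t) = -216/(t^5 - 15*t^4 + 90*t^3 - 270*t^2 + 405*t - 243)
M′′′′(t) = 1080/(t^6 - 18*t^5 + 135*t^4 - 540*t^3 + 1215*t^2 - 1458*t + 729)

E[X^4] = M′′′′(0) = 40/27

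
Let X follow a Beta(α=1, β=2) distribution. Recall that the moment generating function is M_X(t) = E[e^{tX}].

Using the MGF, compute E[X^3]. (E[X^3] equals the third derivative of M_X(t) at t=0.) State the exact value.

M_X(t) = ₁F₁(1; 3; t)
M′(t) = ₁F₁(2; 4; t)/3
M′′(t) = ₁F₁(3; 5; t)/6
M′′′(t) = ₁F₁(4; 6; t)/10

E[X^3] = M′′′(0) = 1/10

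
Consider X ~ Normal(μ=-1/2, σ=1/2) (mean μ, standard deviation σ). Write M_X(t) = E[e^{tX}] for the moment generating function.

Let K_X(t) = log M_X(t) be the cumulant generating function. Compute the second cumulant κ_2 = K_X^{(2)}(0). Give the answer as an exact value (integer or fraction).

κ_2 = d^2K/dt^2 |_{t=0} = 1/4

M_X(t) = e^(t^2/8 - t/2)
K_X(t) = log M_X(t) = t^2/8 - t/2
dK/dt = t/4 - 1/2
d^2K/dt^2 = 1/4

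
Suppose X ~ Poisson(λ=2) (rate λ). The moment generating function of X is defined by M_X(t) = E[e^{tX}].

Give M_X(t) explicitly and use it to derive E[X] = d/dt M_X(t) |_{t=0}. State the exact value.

E[X] = D[M](0) = 2

M_X(t) = e^(2*e^(t) - 2)
D[M](t) = 2*e^(-2)*e^(t)*e^(2*e^(t))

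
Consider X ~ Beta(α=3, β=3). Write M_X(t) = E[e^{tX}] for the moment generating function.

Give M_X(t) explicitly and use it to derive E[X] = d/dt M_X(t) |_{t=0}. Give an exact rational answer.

M_X(t) = ₁F₁(3; 6; t)
D[M](t) = ₁F₁(4; 7; t)/2

E[X] = D[M](0) = 1/2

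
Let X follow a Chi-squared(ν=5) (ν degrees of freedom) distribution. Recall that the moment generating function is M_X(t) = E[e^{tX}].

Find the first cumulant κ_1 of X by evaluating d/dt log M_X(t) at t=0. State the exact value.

κ_1 = dK/dt |_{t=0} = 5

M_X(t) = (1 - 2*t)^(-5/2)
K_X(t) = log M_X(t) = -5*log(1 - 2*t)/2
dK/dt = -5/(2*t - 1)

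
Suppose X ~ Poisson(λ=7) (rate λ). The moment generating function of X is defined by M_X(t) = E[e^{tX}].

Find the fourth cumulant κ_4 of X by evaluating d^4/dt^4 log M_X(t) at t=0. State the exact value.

κ_4 = K^(4)(0) = 7

M_X(t) = e^(7*e^(t) - 7)
K_X(t) = log M_X(t) = 7*e^(t) - 7
K^(4)(t) = 7*e^(t)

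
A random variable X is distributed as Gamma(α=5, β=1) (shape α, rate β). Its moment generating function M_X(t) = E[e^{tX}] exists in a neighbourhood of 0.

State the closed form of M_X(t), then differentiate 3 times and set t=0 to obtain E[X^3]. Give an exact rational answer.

M_X(t) = (1 - t)^(-5)
dM/dt = 5/(t^6 - 6*t^5 + 15*t^4 - 20*t^3 + 15*t^2 - 6*t + 1)
d^2M/dt^2 = -30/(t^7 - 7*t^6 + 21*t^5 - 35*t^4 + 35*t^3 - 21*t^2 + 7*t - 1)
d^3M/dt^3 = 210/(t^8 - 8*t^7 + 28*t^6 - 56*t^5 + 70*t^4 - 56*t^3 + 28*t^2 - 8*t + 1)

E[X^3] = d^3M/dt^3 |_{t=0} = 210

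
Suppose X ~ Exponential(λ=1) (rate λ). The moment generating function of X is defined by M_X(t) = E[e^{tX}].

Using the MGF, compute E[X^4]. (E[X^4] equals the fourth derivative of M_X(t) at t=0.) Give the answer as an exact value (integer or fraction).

E[X^4] = d^4M/dt^4 |_{t=0} = 24

M_X(t) = 1/(1 - t)
dM/dt = 1/(t^2 - 2*t + 1)
d^2M/dt^2 = -2/(t^3 - 3*t^2 + 3*t - 1)
d^3M/dt^3 = 6/(t^4 - 4*t^3 + 6*t^2 - 4*t + 1)
d^4M/dt^4 = -24/(t^5 - 5*t^4 + 10*t^3 - 10*t^2 + 5*t - 1)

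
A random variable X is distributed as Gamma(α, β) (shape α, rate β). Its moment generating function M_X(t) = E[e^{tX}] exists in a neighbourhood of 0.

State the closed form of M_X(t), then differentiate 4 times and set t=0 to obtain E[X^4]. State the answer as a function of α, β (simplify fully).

M_X(t) = (β/(β - t))^α
D^4[M](t) = (α^4*β^α*(1/(β - t))^α + 6*α^3*β^α*(1/(β - t))^α + 11*α^2*β^α*(1/(β - t))^α + 6*α*β^α*(1/(β - t))^α)/(β^4 - 4*β^3*t + 6*β^2*t^2 - 4*β*t^3 + t^4)

E[X^4] = D^4[M](0) = α*(α^3 + 6*α^2 + 11*α + 6)/β^4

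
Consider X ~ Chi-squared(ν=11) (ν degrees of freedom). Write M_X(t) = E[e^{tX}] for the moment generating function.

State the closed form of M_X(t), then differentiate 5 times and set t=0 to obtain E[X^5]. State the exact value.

M_X(t) = (1 - 2*t)^(-11/2)

E[X^5] = M^(5)(0) = 692835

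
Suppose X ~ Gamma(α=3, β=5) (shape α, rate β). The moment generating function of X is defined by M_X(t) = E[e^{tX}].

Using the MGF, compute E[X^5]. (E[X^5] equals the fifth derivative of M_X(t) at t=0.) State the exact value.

M_X(t) = 125/(5 - t)^3
D^5[M](t) = 315000/(t^8 - 40*t^7 + 700*t^6 - 7000*t^5 + 43750*t^4 - 175000*t^3 + 437500*t^2 - 625000*t + 390625)

E[X^5] = D^5[M](0) = 504/625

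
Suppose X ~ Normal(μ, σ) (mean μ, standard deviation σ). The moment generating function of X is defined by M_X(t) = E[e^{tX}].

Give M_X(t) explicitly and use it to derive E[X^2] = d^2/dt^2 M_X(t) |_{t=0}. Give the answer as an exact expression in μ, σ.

M_X(t) = e^(μ*t + σ^2*t^2/2)
dM/dt = μ*e^(μ*t)*e^(σ^2*t^2/2) + σ^2*t*e^(μ*t)*e^(σ^2*t^2/2)
d^2M/dt^2 = μ^2*e^(μ*t)*e^(σ^2*t^2/2) + 2*μ*σ^2*t*e^(μ*t)*e^(σ^2*t^2/2) + σ^4*t^2*e^(μ*t)*e^(σ^2*t^2/2) + σ^2*e^(μ*t)*e^(σ^2*t^2/2)

E[X^2] = d^2M/dt^2 |_{t=0} = μ^2 + σ^2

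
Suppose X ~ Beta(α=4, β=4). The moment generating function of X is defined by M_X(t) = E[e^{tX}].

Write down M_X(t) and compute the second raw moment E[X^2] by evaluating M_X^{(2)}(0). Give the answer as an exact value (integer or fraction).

M_X(t) = ₁F₁(4; 8; t)
D^2[M](t) = 5*₁F₁(6; 10; t)/18

E[X^2] = D^2[M](0) = 5/18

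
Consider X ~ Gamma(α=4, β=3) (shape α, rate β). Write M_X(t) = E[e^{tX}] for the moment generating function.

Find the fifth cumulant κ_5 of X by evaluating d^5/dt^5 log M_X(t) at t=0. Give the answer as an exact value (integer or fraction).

M_X(t) = 81/(3 - t)^4
K_X(t) = log M_X(t) = -4*log(3 - t) + 4*log(3)
D^5[K](t) = -96/(t^5 - 15*t^4 + 90*t^3 - 270*t^2 + 405*t - 243)

κ_5 = D^5[K](0) = 32/81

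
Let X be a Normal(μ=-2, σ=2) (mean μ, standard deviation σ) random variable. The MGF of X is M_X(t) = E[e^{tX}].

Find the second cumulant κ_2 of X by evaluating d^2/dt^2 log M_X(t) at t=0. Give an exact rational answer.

M_X(t) = e^(2*t^2 - 2*t)
K_X(t) = log M_X(t) = 2*t^2 - 2*t
K′(t) = 4*t - 2
K′′(t) = 4

κ_2 = K′′(0) = 4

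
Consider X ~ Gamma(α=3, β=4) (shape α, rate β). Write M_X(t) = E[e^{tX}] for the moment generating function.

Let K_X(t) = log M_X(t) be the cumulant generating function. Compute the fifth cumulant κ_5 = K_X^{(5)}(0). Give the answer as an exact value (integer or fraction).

M_X(t) = 64/(4 - t)^3
K_X(t) = log M_X(t) = -3*log(4 - t) + 6*log(2)
D^5[K](t) = -72/(t^5 - 20*t^4 + 160*t^3 - 640*t^2 + 1280*t - 1024)

κ_5 = D^5[K](0) = 9/128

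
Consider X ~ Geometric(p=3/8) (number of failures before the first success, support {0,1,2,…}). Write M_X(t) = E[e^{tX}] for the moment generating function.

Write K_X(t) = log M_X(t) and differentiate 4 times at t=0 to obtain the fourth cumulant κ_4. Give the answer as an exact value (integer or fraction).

M_X(t) = 3/(8*(1 - 5*e^(t)/8))
K_X(t) = log M_X(t) = -log(1 - 5*e^(t)/8) - 3*log(2) + log(3)
K′(t) = -5*e^(t)/(5*e^(t) - 8)
K′′(t) = 40*e^(t)/(25*e^(2*t) - 80*e^(t) + 64)
K′′′(t) = (-200*e^(2*t) - 320*e^(t))/(125*e^(3*t) - 600*e^(2*t) + 960*e^(t) - 512)
K′′′′(t) = (1000*e^(3*t) + 6400*e^(2*t) + 2560*e^(t))/(625*e^(4*t) - 4000*e^(3*t) + 9600*e^(2*t) - 10240*e^(t) + 4096)

κ_4 = K′′′′(0) = 3320/27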